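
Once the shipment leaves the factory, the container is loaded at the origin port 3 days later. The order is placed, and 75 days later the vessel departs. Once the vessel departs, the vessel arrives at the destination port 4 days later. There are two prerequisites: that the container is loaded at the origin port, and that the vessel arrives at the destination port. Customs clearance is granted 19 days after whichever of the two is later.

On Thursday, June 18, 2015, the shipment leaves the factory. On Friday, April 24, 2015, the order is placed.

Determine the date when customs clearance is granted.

Friday, July 31, 2015

The shipment leaves the factory: Jun 18, 2015.
The container is loaded at the origin port: Jun 18, 2015 + 3 days = Jun 21, 2015.
The order is placed: Apr 24, 2015.
The vessel departs: Apr 24, 2015 + 75 days = Jul 8, 2015.
The vessel arrives at the destination port: Jul 8, 2015 + 4 days = Jul 12, 2015.
Both prerequisites met — the container is loaded at the origin port (Jun 21, 2015), the vessel arrives at the destination port (Jul 12, 2015); the later is Jul 12, 2015.
Customs clearance is granted: Jul 12, 2015 + 19 days = Jul 31, 2015.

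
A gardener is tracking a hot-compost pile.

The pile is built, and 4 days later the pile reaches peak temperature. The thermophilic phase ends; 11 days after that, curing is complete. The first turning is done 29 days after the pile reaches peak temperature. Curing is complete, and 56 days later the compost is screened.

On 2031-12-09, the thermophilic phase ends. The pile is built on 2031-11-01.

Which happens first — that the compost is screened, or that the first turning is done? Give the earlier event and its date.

The first turning is done — 2031-12-04

The thermophilic phase ends: Dec 9, 2031.
Curing is complete: Dec 9, 2031 + 11 days = Dec 20, 2031.
The compost is screened: Dec 20, 2031 + 56 days = Feb 14, 2032.
The pile is built: Nov 1, 2031.
The pile reaches peak temperature: Nov 1, 2031 + 4 days = Nov 5, 2031.
The first turning is done: Nov 5, 2031 + 29 days = Dec 4, 2031.
Comparing: the compost is screened on Feb 14, 2032 vs the first turning is done on Dec 4, 2031. Earlier: the first turning is done.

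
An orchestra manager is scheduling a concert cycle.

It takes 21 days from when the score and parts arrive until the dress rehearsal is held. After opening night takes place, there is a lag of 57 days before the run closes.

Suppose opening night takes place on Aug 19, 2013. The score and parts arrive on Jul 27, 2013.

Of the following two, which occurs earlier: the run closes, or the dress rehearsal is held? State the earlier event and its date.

Opening night takes place: Aug 19, 2013.
The run closes: Aug 19, 2013 + 57 days = Oct 15, 2013.
The score and parts arrive: Jul 27, 2013.
The dress rehearsal is held: Jul 27, 2013 + 21 days = Aug 17, 2013.
Comparing: the run closes on Oct 15, 2013 vs the dress rehearsal is held on Aug 17, 2013. Earlier: the dress rehearsal is held.

The dress rehearsal is held — Aug 17, 2013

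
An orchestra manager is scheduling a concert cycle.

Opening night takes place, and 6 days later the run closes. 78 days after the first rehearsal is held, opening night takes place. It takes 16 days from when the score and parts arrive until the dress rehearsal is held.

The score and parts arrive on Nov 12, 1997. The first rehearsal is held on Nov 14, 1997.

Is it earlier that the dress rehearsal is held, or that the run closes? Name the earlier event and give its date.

The dress rehearsal is held — Nov 28, 1997

The score and parts arrive: Nov 12, 1997.
The dress rehearsal is held: Nov 12, 1997 + 16 days = Nov 28, 1997.
The first rehearsal is held: Nov 14, 1997.
Opening night takes place: Nov 14, 1997 + 78 days = Jan 31, 1998.
The run closes: Jan 31, 1998 + 6 days = Feb 6, 1998.
Comparing: the dress rehearsal is held on Nov 28, 1997 vs the run closes on Feb 6, 1998. Earlier: the dress rehearsal is held.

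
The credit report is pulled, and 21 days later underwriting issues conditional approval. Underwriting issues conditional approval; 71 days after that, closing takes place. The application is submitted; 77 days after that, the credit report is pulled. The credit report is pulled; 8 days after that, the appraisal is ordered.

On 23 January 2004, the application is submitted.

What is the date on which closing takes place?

10 July 2004

The application is submitted: Jan 23, 2004.
The credit report is pulled: Jan 23, 2004 + 77 days = Apr 9, 2004.
Underwriting issues conditional approval: Apr 9, 2004 + 21 days = Apr 30, 2004.
Closing takes place: Apr 30, 2004 + 71 days = Jul 10, 2004.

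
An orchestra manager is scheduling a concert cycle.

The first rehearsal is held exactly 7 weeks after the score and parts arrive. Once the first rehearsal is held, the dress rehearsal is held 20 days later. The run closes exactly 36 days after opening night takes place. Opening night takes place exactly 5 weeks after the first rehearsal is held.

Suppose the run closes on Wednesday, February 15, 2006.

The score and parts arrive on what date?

Tuesday, October 18, 2005

The run closes: Feb 15, 2006.
Opening night takes place: Feb 15, 2006 − 36 days = Jan 10, 2006.
The first rehearsal is held: Jan 10, 2006 − 5 weeks = Dec 6, 2005.
The score and parts arrive: Dec 6, 2005 − 7 weeks = Oct 18, 2005.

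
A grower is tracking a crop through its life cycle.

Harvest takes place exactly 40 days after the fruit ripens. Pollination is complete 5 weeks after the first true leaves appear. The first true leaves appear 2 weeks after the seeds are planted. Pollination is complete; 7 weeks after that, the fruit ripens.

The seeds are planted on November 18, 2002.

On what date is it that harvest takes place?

The seeds are planted: Nov 18, 2002.
The first true leaves appear: Nov 18, 2002 + 2 weeks = Dec 2, 2002.
Pollination is complete: Dec 2, 2002 + 5 weeks = Jan 6, 2003.
The fruit ripens: Jan 6, 2003 + 7 weeks = Feb 24, 2003.
Harvest takes place: Feb 24, 2003 + 40 days = Apr 5, 2003.

April 5, 2003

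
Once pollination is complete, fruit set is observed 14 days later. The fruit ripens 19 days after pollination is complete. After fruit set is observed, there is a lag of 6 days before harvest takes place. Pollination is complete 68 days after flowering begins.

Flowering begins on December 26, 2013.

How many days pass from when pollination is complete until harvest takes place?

20 days

Causal path: pollination is complete → fruit set is observed → harvest takes place.
Total delay along the path: 14 + 6 = 20 days.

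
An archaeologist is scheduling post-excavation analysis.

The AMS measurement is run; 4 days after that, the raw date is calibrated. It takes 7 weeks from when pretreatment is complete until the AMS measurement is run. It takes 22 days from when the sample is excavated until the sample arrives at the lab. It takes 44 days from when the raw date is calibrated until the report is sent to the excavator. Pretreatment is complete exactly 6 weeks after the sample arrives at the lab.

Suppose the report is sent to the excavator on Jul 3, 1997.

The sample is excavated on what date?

The report is sent to the excavator: Jul 3, 1997.
The raw date is calibrated: Jul 3, 1997 − 44 days = May 20, 1997.
The AMS measurement is run: May 20, 1997 − 4 days = May 16, 1997.
Pretreatment is complete: May 16, 1997 − 7 weeks = Mar 28, 1997.
The sample arrives at the lab: Mar 28, 1997 − 6 weeks = Feb 14, 1997.
The sample is excavated: Feb 14, 1997 − 22 days = Jan 23, 1997.

Jan 23, 1997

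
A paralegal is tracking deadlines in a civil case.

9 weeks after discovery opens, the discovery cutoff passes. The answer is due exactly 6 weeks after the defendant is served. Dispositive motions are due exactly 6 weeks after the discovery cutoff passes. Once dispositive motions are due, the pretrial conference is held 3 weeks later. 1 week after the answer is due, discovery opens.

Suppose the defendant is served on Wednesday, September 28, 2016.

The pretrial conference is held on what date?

The defendant is served: Sep 28, 2016.
The answer is due: Sep 28, 2016 + 6 weeks = Nov 9, 2016.
Discovery opens: Nov 9, 2016 + 1 week = Nov 16, 2016.
The discovery cutoff passes: Nov 16, 2016 + 9 weeks = Jan 18, 2017.
Dispositive motions are due: Jan 18, 2017 + 6 weeks = Mar 1, 2017.
The pretrial conference is held: Mar 1, 2017 + 3 weeks = Mar 22, 2017.

Wednesday, March 22, 2017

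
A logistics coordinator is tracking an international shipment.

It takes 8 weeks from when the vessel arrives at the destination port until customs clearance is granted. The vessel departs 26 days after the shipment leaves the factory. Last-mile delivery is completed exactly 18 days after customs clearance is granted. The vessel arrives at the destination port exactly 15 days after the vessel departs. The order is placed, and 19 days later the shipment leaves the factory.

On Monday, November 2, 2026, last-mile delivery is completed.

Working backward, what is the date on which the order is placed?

Sunday, June 21, 2026

Last-mile delivery is completed: Nov 2, 2026.
Customs clearance is granted: Nov 2, 2026 − 18 days = Oct 15, 2026.
The vessel arrives at the destination port: Oct 15, 2026 − 8 weeks = Aug 20, 2026.
The vessel departs: Aug 20, 2026 − 15 days = Aug 5, 2026.
The shipment leaves the factory: Aug 5, 2026 − 26 days = Jul 10, 2026.
The order is placed: Jul 10, 2026 − 19 days = Jun 21, 2026.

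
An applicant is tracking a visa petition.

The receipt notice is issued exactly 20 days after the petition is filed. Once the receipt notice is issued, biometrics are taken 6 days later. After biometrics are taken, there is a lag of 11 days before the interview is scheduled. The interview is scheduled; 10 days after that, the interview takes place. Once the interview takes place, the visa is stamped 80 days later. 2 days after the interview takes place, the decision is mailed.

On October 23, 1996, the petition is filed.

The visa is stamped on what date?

The petition is filed: Oct 23, 1996.
The receipt notice is issued: Oct 23, 1996 + 20 days = Nov 12, 1996.
Biometrics are taken: Nov 12, 1996 + 6 days = Nov 18, 1996.
The interview is scheduled: Nov 18, 1996 + 11 days = Nov 29, 1996.
The interview takes place: Nov 29, 1996 + 10 days = Dec 9, 1996.
The visa is stamped: Dec 9, 1996 + 80 days = Feb 27, 1997.

February 27, 1997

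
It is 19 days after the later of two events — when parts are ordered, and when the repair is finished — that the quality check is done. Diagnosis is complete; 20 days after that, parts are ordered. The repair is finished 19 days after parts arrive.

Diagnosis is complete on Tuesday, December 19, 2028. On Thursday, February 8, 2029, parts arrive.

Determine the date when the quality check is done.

Sunday, March 18, 2029

Diagnosis is complete: Dec 19, 2028.
Parts are ordered: Dec 19, 2028 + 20 days = Jan 8, 2029.
Parts arrive: Feb 8, 2029.
The repair is finished: Feb 8, 2029 + 19 days = Feb 27, 2029.
Both prerequisites met — parts are ordered (Jan 8, 2029), the repair is finished (Feb 27, 2029); the later is Feb 27, 2029.
The quality check is done: Feb 27, 2029 + 19 days = Mar 18, 2029.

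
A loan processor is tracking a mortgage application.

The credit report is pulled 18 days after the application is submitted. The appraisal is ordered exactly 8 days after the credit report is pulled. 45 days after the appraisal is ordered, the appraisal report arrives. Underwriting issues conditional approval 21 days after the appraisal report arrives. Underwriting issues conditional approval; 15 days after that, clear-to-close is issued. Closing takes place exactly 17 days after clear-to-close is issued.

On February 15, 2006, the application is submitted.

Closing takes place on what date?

The application is submitted: Feb 15, 2006.
The credit report is pulled: Feb 15, 2006 + 18 days = Mar 5, 2006.
The appraisal is ordered: Mar 5, 2006 + 8 days = Mar 13, 2006.
The appraisal report arrives: Mar 13, 2006 + 45 days = Apr 27, 2006.
Underwriting issues conditional approval: Apr 27, 2006 + 21 days = May 18, 2006.
Clear-to-close is issued: May 18, 2006 + 15 days = Jun 2, 2006.
Closing takes place: Jun 2, 2006 + 17 days = Jun 19, 2006.

June 19, 2006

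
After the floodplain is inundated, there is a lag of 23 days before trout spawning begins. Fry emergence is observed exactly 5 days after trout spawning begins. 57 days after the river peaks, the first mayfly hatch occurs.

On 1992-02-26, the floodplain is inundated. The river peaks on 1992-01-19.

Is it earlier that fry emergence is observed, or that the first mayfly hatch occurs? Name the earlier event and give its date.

The first mayfly hatch occurs — 1992-03-16

The floodplain is inundated: Feb 26, 1992.
Trout spawning begins: Feb 26, 1992 + 23 days = Mar 20, 1992.
Fry emergence is observed: Mar 20, 1992 + 5 days = Mar 25, 1992.
The river peaks: Jan 19, 1992.
The first mayfly hatch occurs: Jan 19, 1992 + 57 days = Mar 16, 1992.
Comparing: fry emergence is observed on Mar 25, 1992 vs the first mayfly hatch occurs on Mar 16, 1992. Earlier: the first mayfly hatch occurs.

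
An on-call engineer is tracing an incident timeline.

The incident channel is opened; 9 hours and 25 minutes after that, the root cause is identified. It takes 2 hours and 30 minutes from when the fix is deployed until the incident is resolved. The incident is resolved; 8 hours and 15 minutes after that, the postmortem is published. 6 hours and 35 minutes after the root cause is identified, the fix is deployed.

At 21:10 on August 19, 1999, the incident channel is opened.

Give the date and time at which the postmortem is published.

The incident channel is opened: 21:10 Aug 19, 1999.
The root cause is identified: 21:10 Aug 19, 1999 + 9h25m = 06:35 Aug 20, 1999.
The fix is deployed: 06:35 Aug 20, 1999 + 6h35m = 13:10 Aug 20, 1999.
The incident is resolved: 13:10 Aug 20, 1999 + 2h30m = 15:40 Aug 20, 1999.
The postmortem is published: 15:40 Aug 20, 1999 + 8h15m = 23:55 Aug 20, 1999.

23:55 on August 20, 1999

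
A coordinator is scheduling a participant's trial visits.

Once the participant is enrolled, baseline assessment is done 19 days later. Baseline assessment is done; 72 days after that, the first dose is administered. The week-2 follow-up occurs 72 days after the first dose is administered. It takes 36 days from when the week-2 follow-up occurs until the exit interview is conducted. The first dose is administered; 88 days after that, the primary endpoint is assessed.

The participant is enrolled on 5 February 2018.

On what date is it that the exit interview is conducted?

The participant is enrolled: Feb 5, 2018.
Baseline assessment is done: Feb 5, 2018 + 19 days = Feb 24, 2018.
The first dose is administered: Feb 24, 2018 + 72 days = May 7, 2018.
The week-2 follow-up occurs: May 7, 2018 + 72 days = Jul 18, 2018.
The exit interview is conducted: Jul 18, 2018 + 36 days = Aug 23, 2018.

23 August 2018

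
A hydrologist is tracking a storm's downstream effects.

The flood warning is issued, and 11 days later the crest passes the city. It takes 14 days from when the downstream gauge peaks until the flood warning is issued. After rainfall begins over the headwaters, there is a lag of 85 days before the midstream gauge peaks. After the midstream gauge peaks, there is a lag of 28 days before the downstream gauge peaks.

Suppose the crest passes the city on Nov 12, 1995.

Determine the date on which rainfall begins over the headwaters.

Jun 27, 1995

The crest passes the city: Nov 12, 1995.
The flood warning is issued: Nov 12, 1995 − 11 days = Nov 1, 1995.
The downstream gauge peaks: Nov 1, 1995 − 14 days = Oct 18, 1995.
The midstream gauge peaks: Oct 18, 1995 − 28 days = Sep 20, 1995.
Rainfall begins over the headwaters: Sep 20, 1995 − 85 days = Jun 27, 1995.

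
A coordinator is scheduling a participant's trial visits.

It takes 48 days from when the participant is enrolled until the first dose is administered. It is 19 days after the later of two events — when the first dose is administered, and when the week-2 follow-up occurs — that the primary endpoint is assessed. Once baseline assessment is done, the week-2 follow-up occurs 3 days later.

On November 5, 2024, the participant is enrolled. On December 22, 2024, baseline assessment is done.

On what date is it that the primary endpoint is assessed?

January 13, 2025

The participant is enrolled: Nov 5, 2024.
The first dose is administered: Nov 5, 2024 + 48 days = Dec 23, 2024.
Baseline assessment is done: Dec 22, 2024.
The week-2 follow-up occurs: Dec 22, 2024 + 3 days = Dec 25, 2024.
Both prerequisites met — the first dose is administered (Dec 23, 2024), the week-2 follow-up occurs (Dec 25, 2024); the later is Dec 25, 2024.
The primary endpoint is assessed: Dec 25, 2024 + 19 days = Jan 13, 2025.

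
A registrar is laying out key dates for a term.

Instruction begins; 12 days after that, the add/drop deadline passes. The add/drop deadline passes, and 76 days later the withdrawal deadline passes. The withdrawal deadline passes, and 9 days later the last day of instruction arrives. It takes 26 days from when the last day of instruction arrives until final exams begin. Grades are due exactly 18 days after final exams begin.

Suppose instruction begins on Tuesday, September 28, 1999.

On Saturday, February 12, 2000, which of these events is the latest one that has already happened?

Instruction begins: Sep 28, 1999.
The add/drop deadline passes: Sep 28, 1999 + 12 days = Oct 10, 1999.
The withdrawal deadline passes: Oct 10, 1999 + 76 days = Dec 25, 1999.
The last day of instruction arrives: Dec 25, 1999 + 9 days = Jan 3, 2000.
Final exams begin: Jan 3, 2000 + 26 days = Jan 29, 2000.
Grades are due: Jan 29, 2000 + 18 days = Feb 16, 2000.
Feb 12, 2000 falls between when final exams begin (Jan 29, 2000) and when grades are due (Feb 16, 2000).

Final exams begin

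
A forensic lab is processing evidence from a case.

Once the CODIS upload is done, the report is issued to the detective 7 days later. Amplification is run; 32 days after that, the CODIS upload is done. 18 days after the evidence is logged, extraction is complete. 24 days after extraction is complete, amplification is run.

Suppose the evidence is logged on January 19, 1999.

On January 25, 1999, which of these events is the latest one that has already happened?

The evidence is logged

The evidence is logged: Jan 19, 1999.
Extraction is complete: Jan 19, 1999 + 18 days = Feb 6, 1999.
Amplification is run: Feb 6, 1999 + 24 days = Mar 2, 1999.
The CODIS upload is done: Mar 2, 1999 + 32 days = Apr 3, 1999.
The report is issued to the detective: Apr 3, 1999 + 7 days = Apr 10, 1999.
Jan 25, 1999 falls between when the evidence is logged (Jan 19, 1999) and when extraction is complete (Feb 6, 1999).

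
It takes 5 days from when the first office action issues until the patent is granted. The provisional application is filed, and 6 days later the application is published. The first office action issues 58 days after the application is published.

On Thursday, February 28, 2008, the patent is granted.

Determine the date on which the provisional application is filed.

The patent is granted: Feb 28, 2008.
The first office action issues: Feb 28, 2008 − 5 days = Feb 23, 2008.
The application is published: Feb 23, 2008 − 58 days = Dec 27, 2007.
The provisional application is filed: Dec 27, 2007 − 6 days = Dec 21, 2007.

Friday, December 21, 2007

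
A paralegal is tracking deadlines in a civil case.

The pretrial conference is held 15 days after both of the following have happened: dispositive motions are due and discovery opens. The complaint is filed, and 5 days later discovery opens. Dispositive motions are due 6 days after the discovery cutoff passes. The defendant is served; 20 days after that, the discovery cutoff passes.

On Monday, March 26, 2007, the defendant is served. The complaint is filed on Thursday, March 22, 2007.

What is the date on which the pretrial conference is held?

Sunday, May 6, 2007

The defendant is served: Mar 26, 2007.
The discovery cutoff passes: Mar 26, 2007 + 20 days = Apr 15, 2007.
Dispositive motions are due: Apr 15, 2007 + 6 days = Apr 21, 2007.
The complaint is filed: Mar 22, 2007.
Discovery opens: Mar 22, 2007 + 5 days = Mar 27, 2007.
Both prerequisites met — dispositive motions are due (Apr 21, 2007), discovery opens (Mar 27, 2007); the later is Apr 21, 2007.
The pretrial conference is held: Apr 21, 2007 + 15 days = May 6, 2007.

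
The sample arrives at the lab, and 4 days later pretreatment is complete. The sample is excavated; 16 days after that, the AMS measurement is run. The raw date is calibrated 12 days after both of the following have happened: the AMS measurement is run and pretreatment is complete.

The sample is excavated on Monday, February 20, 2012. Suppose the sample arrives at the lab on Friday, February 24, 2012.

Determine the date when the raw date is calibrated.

The sample is excavated: Feb 20, 2012.
The AMS measurement is run: Feb 20, 2012 + 16 days = Mar 7, 2012.
The sample arrives at the lab: Feb 24, 2012.
Pretreatment is complete: Feb 24, 2012 + 4 days = Feb 28, 2012.
Both prerequisites met — the AMS measurement is run (Mar 7, 2012), pretreatment is complete (Feb 28, 2012); the later is Mar 7, 2012.
The raw date is calibrated: Mar 7, 2012 + 12 days = Mar 19, 2012.

Monday, March 19, 2012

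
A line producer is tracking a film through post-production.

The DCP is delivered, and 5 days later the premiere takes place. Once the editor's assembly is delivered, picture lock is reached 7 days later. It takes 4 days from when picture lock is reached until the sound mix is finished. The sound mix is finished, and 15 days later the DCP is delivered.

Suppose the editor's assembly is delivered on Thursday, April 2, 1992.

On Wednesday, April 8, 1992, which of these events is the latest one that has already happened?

The editor's assembly is delivered: Apr 2, 1992.
Picture lock is reached: Apr 2, 1992 + 7 days = Apr 9, 1992.
The sound mix is finished: Apr 9, 1992 + 4 days = Apr 13, 1992.
The DCP is delivered: Apr 13, 1992 + 15 days = Apr 28, 1992.
The premiere takes place: Apr 28, 1992 + 5 days = May 3, 1992.
Apr 8, 1992 falls between when the editor's assembly is delivered (Apr 2, 1992) and when picture lock is reached (Apr 9, 1992).

The editor's assembly is delivered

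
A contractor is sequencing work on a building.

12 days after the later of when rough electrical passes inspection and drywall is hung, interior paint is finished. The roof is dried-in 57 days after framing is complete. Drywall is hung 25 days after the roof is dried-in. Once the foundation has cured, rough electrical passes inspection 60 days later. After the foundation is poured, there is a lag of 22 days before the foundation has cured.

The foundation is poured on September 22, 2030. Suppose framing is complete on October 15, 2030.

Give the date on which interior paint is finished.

The foundation is poured: Sep 22, 2030.
The foundation has cured: Sep 22, 2030 + 22 days = Oct 14, 2030.
Rough electrical passes inspection: Oct 14, 2030 + 60 days = Dec 13, 2030.
Framing is complete: Oct 15, 2030.
The roof is dried-in: Oct 15, 2030 + 57 days = Dec 11, 2030.
Drywall is hung: Dec 11, 2030 + 25 days = Jan 5, 2031.
Both prerequisites met — rough electrical passes inspection (Dec 13, 2030), drywall is hung (Jan 5, 2031); the later is Jan 5, 2031.
Interior paint is finished: Jan 5, 2031 + 12 days = Jan 17, 2031.

January 17, 2031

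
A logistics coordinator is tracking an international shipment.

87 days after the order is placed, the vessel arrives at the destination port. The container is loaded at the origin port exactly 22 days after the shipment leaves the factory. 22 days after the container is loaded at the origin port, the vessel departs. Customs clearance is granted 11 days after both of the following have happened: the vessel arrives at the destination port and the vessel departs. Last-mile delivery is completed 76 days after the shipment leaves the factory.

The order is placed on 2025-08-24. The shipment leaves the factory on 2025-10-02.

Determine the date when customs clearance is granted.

The order is placed: Aug 24, 2025.
The vessel arrives at the destination port: Aug 24, 2025 + 87 days = Nov 19, 2025.
The shipment leaves the factory: Oct 2, 2025.
The container is loaded at the origin port: Oct 2, 2025 + 22 days = Oct 24, 2025.
The vessel departs: Oct 24, 2025 + 22 days = Nov 15, 2025.
Both prerequisites met — the vessel arrives at the destination port (Nov 19, 2025), the vessel departs (Nov 15, 2025); the later is Nov 19, 2025.
Customs clearance is granted: Nov 19, 2025 + 11 days = Nov 30, 2025.

2025-11-30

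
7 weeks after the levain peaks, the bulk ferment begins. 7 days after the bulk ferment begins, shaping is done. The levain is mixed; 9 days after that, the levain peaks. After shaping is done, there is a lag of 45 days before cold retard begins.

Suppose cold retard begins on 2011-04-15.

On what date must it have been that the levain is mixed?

Cold retard begins: Apr 15, 2011.
Shaping is done: Apr 15, 2011 − 45 days = Mar 1, 2011.
The bulk ferment begins: Mar 1, 2011 − 7 days = Feb 22, 2011.
The levain peaks: Feb 22, 2011 − 7 weeks = Jan 4, 2011.
The levain is mixed: Jan 4, 2011 − 9 days = Dec 26, 2010.

2010-12-26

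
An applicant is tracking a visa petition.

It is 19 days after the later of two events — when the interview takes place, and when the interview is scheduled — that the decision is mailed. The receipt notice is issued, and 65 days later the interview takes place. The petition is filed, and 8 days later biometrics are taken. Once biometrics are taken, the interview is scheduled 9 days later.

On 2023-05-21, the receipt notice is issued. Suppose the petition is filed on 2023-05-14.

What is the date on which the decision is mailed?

The receipt notice is issued: May 21, 2023.
The interview takes place: May 21, 2023 + 65 days = Jul 25, 2023.
The petition is filed: May 14, 2023.
Biometrics are taken: May 14, 2023 + 8 days = May 22, 2023.
The interview is scheduled: May 22, 2023 + 9 days = May 31, 2023.
Both prerequisites met — the interview takes place (Jul 25, 2023), the interview is scheduled (May 31, 2023); the later is Jul 25, 2023.
The decision is mailed: Jul 25, 2023 + 19 days = Aug 13, 2023.

2023-08-13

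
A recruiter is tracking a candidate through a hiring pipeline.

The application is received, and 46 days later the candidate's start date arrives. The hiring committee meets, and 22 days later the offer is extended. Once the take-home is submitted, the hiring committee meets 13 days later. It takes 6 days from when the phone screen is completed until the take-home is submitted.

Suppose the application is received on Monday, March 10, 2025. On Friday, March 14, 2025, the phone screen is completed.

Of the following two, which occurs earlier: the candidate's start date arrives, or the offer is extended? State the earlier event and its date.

The offer is extended — Thursday, April 24, 2025

The application is received: Mar 10, 2025.
The candidate's start date arrives: Mar 10, 2025 + 46 days = Apr 25, 2025.
The phone screen is completed: Mar 14, 2025.
The take-home is submitted: Mar 14, 2025 + 6 days = Mar 20, 2025.
The hiring committee meets: Mar 20, 2025 + 13 days = Apr 2, 2025.
The offer is extended: Apr 2, 2025 + 22 days = Apr 24, 2025.
Comparing: the candidate's start date arrives on Apr 25, 2025 vs the offer is extended on Apr 24, 2025. Earlier: the offer is extended.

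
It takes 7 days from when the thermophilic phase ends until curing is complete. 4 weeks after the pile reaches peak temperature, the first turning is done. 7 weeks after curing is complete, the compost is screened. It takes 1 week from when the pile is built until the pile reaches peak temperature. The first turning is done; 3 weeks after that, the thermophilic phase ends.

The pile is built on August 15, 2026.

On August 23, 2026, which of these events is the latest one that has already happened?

The pile reaches peak temperature

The pile is built: Aug 15, 2026.
The pile reaches peak temperature: Aug 15, 2026 + 1 week = Aug 22, 2026.
The first turning is done: Aug 22, 2026 + 4 weeks = Sep 19, 2026.
The thermophilic phase ends: Sep 19, 2026 + 3 weeks = Oct 10, 2026.
Curing is complete: Oct 10, 2026 + 7 days = Oct 17, 2026.
The compost is screened: Oct 17, 2026 + 7 weeks = Dec 5, 2026.
Aug 23, 2026 falls between when the pile reaches peak temperature (Aug 22, 2026) and when the first turning is done (Sep 19, 2026).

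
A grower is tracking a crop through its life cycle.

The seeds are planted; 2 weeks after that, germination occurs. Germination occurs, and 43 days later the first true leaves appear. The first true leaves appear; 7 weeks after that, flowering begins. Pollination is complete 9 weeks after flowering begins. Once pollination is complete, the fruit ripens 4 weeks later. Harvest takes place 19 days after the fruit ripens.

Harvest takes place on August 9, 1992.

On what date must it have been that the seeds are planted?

Harvest takes place: Aug 9, 1992.
The fruit ripens: Aug 9, 1992 − 19 days = Jul 21, 1992.
Pollination is complete: Jul 21, 1992 − 4 weeks = Jun 23, 1992.
Flowering begins: Jun 23, 1992 − 9 weeks = Apr 21, 1992.
The first true leaves appear: Apr 21, 1992 − 7 weeks = Mar 3, 1992.
Germination occurs: Mar 3, 1992 − 43 days = Jan 20, 1992.
The seeds are planted: Jan 20, 1992 − 2 weeks = Jan 6, 1992.

January 6, 1992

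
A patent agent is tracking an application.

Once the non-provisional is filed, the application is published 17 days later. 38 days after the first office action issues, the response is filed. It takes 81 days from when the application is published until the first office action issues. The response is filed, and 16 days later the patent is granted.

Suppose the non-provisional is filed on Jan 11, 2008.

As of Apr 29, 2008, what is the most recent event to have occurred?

The first office action issues

The non-provisional is filed: Jan 11, 2008.
The application is published: Jan 11, 2008 + 17 days = Jan 28, 2008.
The first office action issues: Jan 28, 2008 + 81 days = Apr 18, 2008.
The response is filed: Apr 18, 2008 + 38 days = May 26, 2008.
The patent is granted: May 26, 2008 + 16 days = Jun 11, 2008.
Apr 29, 2008 falls between when the first office action issues (Apr 18, 2008) and when the response is filed (May 26, 2008).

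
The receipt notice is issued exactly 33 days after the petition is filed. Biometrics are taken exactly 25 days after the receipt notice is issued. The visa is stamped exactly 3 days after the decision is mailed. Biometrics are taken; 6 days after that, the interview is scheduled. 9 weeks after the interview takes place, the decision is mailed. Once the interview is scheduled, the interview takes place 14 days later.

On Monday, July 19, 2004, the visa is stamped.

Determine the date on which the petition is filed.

The visa is stamped: Jul 19, 2004.
The decision is mailed: Jul 19, 2004 − 3 days = Jul 16, 2004.
The interview takes place: Jul 16, 2004 − 9 weeks = May 14, 2004.
The interview is scheduled: May 14, 2004 − 14 days = Apr 30, 2004.
Biometrics are taken: Apr 30, 2004 − 6 days = Apr 24, 2004.
The receipt notice is issued: Apr 24, 2004 − 25 days = Mar 30, 2004.
The petition is filed: Mar 30, 2004 − 33 days = Feb 26, 2004.

Thursday, February 26, 2004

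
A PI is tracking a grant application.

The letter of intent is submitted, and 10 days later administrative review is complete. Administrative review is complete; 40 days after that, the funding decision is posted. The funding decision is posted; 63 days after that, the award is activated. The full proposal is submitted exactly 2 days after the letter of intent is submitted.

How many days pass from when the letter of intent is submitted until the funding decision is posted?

50 days

Causal path: the letter of intent is submitted → administrative review is complete → the funding decision is posted.
Total delay along the path: 10 + 40 = 50 days.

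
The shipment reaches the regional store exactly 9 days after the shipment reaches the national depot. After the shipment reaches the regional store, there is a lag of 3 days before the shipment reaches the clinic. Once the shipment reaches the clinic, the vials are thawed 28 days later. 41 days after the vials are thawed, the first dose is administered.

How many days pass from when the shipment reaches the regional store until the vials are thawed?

Causal path: the shipment reaches the regional store → the shipment reaches the clinic → the vials are thawed.
Total delay along the path: 3 + 28 = 31 days.

31 days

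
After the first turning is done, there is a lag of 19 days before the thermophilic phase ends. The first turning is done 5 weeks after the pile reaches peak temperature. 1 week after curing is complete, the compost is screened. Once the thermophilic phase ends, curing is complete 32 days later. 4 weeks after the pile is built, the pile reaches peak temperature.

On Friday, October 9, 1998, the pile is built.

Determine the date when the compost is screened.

The pile is built: Oct 9, 1998.
The pile reaches peak temperature: Oct 9, 1998 + 4 weeks = Nov 6, 1998.
The first turning is done: Nov 6, 1998 + 5 weeks = Dec 11, 1998.
The thermophilic phase ends: Dec 11, 1998 + 19 days = Dec 30, 1998.
Curing is complete: Dec 30, 1998 + 32 days = Jan 31, 1999.
The compost is screened: Jan 31, 1999 + 1 week = Feb 7, 1999.

Sunday, February 7, 1999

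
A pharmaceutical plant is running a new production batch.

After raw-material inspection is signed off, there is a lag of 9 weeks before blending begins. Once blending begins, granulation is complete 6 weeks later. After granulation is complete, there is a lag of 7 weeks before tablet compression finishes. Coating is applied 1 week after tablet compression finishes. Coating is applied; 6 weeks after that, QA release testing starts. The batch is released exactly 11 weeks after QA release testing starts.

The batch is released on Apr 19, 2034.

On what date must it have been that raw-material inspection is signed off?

Jul 13, 2033

The batch is released: Apr 19, 2034.
QA release testing starts: Apr 19, 2034 − 11 weeks = Feb 1, 2034.
Coating is applied: Feb 1, 2034 − 6 weeks = Dec 21, 2033.
Tablet compression finishes: Dec 21, 2033 − 1 week = Dec 14, 2033.
Granulation is complete: Dec 14, 2033 − 7 weeks = Oct 26, 2033.
Blending begins: Oct 26, 2033 − 6 weeks = Sep 14, 2033.
Raw-material inspection is signed off: Sep 14, 2033 − 9 weeks = Jul 13, 2033.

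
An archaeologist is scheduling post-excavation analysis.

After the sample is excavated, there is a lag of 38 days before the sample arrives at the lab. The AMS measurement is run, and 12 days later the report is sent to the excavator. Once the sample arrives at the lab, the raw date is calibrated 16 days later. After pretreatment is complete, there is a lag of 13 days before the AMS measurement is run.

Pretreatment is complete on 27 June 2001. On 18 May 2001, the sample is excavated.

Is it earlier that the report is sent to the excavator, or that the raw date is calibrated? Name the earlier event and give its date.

Pretreatment is complete: Jun 27, 2001.
The AMS measurement is run: Jun 27, 2001 + 13 days = Jul 10, 2001.
The report is sent to the excavator: Jul 10, 2001 + 12 days = Jul 22, 2001.
The sample is excavated: May 18, 2001.
The sample arrives at the lab: May 18, 2001 + 38 days = Jun 25, 2001.
The raw date is calibrated: Jun 25, 2001 + 16 days = Jul 11, 2001.
Comparing: the report is sent to the excavator on Jul 22, 2001 vs the raw date is calibrated on Jul 11, 2001. Earlier: the raw date is calibrated.

The raw date is calibrated — 11 July 2001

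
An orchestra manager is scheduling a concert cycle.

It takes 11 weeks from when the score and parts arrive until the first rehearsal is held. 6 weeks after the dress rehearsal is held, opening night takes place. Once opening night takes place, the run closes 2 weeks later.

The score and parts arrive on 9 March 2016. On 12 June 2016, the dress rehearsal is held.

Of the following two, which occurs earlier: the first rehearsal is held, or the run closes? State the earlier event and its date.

The first rehearsal is held — 25 May 2016

The score and parts arrive: Mar 9, 2016.
The first rehearsal is held: Mar 9, 2016 + 11 weeks = May 25, 2016.
The dress rehearsal is held: Jun 12, 2016.
Opening night takes place: Jun 12, 2016 + 6 weeks = Jul 24, 2016.
The run closes: Jul 24, 2016 + 2 weeks = Aug 7, 2016.
Comparing: the first rehearsal is held on May 25, 2016 vs the run closes on Aug 7, 2016. Earlier: the first rehearsal is held.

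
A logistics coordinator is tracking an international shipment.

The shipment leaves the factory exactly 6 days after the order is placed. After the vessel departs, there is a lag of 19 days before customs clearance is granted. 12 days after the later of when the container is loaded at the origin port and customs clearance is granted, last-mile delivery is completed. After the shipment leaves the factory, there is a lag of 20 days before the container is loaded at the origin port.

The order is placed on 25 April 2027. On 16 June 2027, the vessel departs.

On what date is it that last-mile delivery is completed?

17 July 2027

The order is placed: Apr 25, 2027.
The shipment leaves the factory: Apr 25, 2027 + 6 days = May 1, 2027.
The container is loaded at the origin port: May 1, 2027 + 20 days = May 21, 2027.
The vessel departs: Jun 16, 2027.
Customs clearance is granted: Jun 16, 2027 + 19 days = Jul 5, 2027.
Both prerequisites met — the container is loaded at the origin port (May 21, 2027), customs clearance is granted (Jul 5, 2027); the later is Jul 5, 2027.
Last-mile delivery is completed: Jul 5, 2027 + 12 days = Jul 17, 2027.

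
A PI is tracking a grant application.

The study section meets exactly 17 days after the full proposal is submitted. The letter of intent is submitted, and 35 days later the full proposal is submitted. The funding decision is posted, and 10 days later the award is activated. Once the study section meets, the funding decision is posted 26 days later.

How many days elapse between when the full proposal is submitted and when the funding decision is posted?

43 days

Causal path: the full proposal is submitted → the study section meets → the funding decision is posted.
Total delay along the path: 17 + 26 = 43 days.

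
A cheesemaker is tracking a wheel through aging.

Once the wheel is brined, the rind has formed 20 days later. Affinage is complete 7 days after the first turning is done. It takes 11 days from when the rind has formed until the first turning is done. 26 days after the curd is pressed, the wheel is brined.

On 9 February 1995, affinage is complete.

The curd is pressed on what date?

7 December 1994

Affinage is complete: Feb 9, 1995.
The first turning is done: Feb 9, 1995 − 7 days = Feb 2, 1995.
The rind has formed: Feb 2, 1995 − 11 days = Jan 22, 1995.
The wheel is brined: Jan 22, 1995 − 20 days = Jan 2, 1995.
The curd is pressed: Jan 2, 1995 − 26 days = Dec 7, 1994.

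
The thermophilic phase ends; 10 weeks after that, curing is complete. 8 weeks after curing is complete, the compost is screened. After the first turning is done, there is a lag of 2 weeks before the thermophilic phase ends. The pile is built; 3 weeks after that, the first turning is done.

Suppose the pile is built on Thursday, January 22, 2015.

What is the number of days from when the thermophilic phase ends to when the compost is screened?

126 days

Causal path: the thermophilic phase ends → curing is complete → the compost is screened.
Total delay along the path: 10 + 8 weeks = 18 weeks = 126 days.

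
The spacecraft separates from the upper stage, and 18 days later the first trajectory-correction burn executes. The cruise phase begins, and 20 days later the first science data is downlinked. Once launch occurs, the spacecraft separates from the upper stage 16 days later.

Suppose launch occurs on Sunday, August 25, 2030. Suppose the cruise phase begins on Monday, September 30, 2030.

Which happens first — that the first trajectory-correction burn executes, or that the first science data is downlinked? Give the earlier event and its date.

Launch occurs: Aug 25, 2030.
The spacecraft separates from the upper stage: Aug 25, 2030 + 16 days = Sep 10, 2030.
The first trajectory-correction burn executes: Sep 10, 2030 + 18 days = Sep 28, 2030.
The cruise phase begins: Sep 30, 2030.
The first science data is downlinked: Sep 30, 2030 + 20 days = Oct 20, 2030.
Comparing: the first trajectory-correction burn executes on Sep 28, 2030 vs the first science data is downlinked on Oct 20, 2030. Earlier: the first trajectory-correction burn executes.

The first trajectory-correction burn executes — Saturday, September 28, 2030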